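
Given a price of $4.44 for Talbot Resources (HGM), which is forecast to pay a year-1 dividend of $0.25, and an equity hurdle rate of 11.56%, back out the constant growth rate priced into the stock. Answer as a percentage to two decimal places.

From P₀ = D₁/(r − g), the implied growth is g = r − D₁/P₀.
g = 0.1156 − 0.25/4.44 = 0.1156 − 0.05631 = 0.05929

5.93%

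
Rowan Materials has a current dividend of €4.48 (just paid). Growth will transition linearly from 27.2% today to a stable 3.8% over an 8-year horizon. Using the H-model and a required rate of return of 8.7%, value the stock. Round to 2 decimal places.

H-model: P₀ = D₀[(1+g_L) + H(g_S−g_L)]/(r−g_L), with H = 8/2 = 4.
P₀ = 4.48 × [(1+0.038) + 4×(0.272−0.038)] / (0.087−0.038)
   = 4.48 × 1.9740 / 0.049 = 180.4800

€180.48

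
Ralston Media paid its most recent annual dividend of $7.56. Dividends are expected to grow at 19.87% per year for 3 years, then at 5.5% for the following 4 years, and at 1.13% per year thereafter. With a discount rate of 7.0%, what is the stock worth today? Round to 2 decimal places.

Three-stage DDM. Project D₁…D_7; terminal Gordon value at t=7 with g = 0.0113; discount at r = 0.07.
D_1 = 9.0622
D_2 = 10.8628
D_3 = 13.0213
D_4 = 13.7374
D_5 = 14.4930
D_6 = 15.2901
D_7 = 16.1311
TV_7 = 16.3134/(0.07−0.0113) = 277.9106
P₀ = Σ Dₜ/(1+r)ᵗ + TV_7/(1+r)^7 = 242.7029

$242.70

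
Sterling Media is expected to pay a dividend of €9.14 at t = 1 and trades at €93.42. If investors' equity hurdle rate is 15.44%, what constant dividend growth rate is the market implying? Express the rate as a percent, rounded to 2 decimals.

5.66%

From P₀ = D₁/(r − g), the implied growth is g = r − D₁/P₀.
g = 0.1544 − 9.14/93.42 = 0.1544 − 0.09784 = 0.05656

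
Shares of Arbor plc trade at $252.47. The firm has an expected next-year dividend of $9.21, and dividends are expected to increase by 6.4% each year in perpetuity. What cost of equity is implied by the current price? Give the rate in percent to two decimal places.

10.05%

Rearranging the constant-growth DDM: r = D₁/P₀ + g.
r = 9.2100 / 252.47 + 0.064 = 0.03648 + 0.064 = 0.10048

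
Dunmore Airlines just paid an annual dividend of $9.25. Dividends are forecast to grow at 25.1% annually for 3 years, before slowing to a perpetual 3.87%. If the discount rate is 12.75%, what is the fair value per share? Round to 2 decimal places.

Two-stage DDM. Project D₁…D_3 at 0.251, terminal growth 0.0387, discount at r = 0.1275.
D_1 = 11.5717
D_2 = 14.4763
D_3 = 18.1098
Terminal value at t=3: TV = D_4/(r−g) = 18.8106/(0.1275−0.0387) = 211.8316
P₀ = 11.5717/(1+0.1275)^1 + 14.4763/(1+0.1275)^2 + 18.1098/(1+0.1275)^3 + 211.8316/(1+0.1275)^3 = 182.0739

$182.07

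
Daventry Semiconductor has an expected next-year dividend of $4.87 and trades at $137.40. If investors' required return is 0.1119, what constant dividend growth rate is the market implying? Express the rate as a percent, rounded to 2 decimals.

From P₀ = D₁/(r − g), the implied growth is g = r − D₁/P₀.
g = 0.1119 − 4.87/137.40 = 0.1119 − 0.03544 = 0.07646

7.65%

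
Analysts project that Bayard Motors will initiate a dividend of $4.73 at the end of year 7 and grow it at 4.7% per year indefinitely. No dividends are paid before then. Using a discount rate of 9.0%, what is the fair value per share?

$65.59

Deferred-dividend DDM. At t=6 the remaining stream is a growing perpetuity with first payment D_7 = 4.73.
V_6 = D_7/(r−g) = 4.73/(0.09−0.047) = 110.0000
P₀ = V_6/(1+r)^6 = 110.0000/(1+0.09)^6 = 65.5894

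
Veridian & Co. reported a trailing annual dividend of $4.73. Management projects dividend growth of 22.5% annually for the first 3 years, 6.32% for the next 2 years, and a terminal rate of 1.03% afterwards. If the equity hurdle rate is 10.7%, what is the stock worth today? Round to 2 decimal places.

Three-stage DDM. Project D₁…D_5; terminal Gordon value at t=5 with g = 0.0103; discount at r = 0.107.
D_1 = 5.7943
D_2 = 7.0980
D_3 = 8.6950
D_4 = 9.2445
D_5 = 9.8288
TV_5 = 9.9300/(0.107−0.0103) = 102.6888
P₀ = Σ Dₜ/(1+r)ᵗ + TV_5/(1+r)^5 = 91.2752

$91.28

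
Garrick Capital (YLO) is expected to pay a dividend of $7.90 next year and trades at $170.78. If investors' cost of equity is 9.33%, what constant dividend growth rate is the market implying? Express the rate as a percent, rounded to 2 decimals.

4.70%

From P₀ = D₁/(r − g), the implied growth is g = r − D₁/P₀.
g = 0.0933 − 7.90/170.78 = 0.0933 − 0.04626 = 0.04704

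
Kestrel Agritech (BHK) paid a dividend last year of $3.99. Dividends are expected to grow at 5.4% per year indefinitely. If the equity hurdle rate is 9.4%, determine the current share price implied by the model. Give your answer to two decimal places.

$105.14

Gordon growth model: P₀ = D₁/(r − g). D₁ = 3.99 × (1 + 0.054) = 4.2055.
P₀ = 4.2055 / (0.094 − 0.054) = 4.2055 / 0.04 = 105.1365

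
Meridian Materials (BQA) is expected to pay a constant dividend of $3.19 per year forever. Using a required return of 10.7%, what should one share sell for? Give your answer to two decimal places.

$29.81

Zero-growth DDM (perpetuity): P₀ = D/r = 3.19 / 0.107 = 29.8131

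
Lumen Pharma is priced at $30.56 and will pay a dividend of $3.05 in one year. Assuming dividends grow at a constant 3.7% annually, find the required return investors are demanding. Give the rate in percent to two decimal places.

13.68%

Rearranging the constant-growth DDM: r = D₁/P₀ + g.
r = 3.0500 / 30.56 + 0.037 = 0.09980 + 0.037 = 0.13680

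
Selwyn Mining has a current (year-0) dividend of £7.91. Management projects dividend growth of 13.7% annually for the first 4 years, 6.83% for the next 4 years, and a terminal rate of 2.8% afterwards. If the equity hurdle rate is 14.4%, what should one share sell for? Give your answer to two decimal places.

£109.27

Three-stage DDM. Project D₁…D_8; terminal Gordon value at t=8 with g = 0.028; discount at r = 0.144.
D_1 = 8.9937
D_2 = 10.2258
D_3 = 11.6267
D_4 = 13.2196
D_5 = 14.1225
D_6 = 15.0871
D_7 = 16.1175
D_8 = 17.2183
TV_8 = 17.7005/(0.144−0.028) = 152.5901
P₀ = Σ Dₜ/(1+r)ᵗ + TV_8/(1+r)^8 = 109.2651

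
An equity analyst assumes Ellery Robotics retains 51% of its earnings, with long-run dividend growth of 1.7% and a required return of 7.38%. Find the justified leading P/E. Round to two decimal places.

Payout ratio b = 1 − 0.51 = 0.49.
Justified leading P/E = b/(r−g) = 0.49/(0.0738−0.017) = 8.6268

8.63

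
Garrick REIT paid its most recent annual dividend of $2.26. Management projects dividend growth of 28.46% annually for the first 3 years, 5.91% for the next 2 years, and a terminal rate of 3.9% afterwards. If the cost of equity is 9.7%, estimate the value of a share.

Three-stage DDM. Project D₁…D_5; terminal Gordon value at t=5 with g = 0.039; discount at r = 0.097.
D_1 = 2.9032
D_2 = 3.7294
D_3 = 4.7908
D_4 = 5.0740
D_5 = 5.3739
TV_5 = 5.5834/(0.097−0.039) = 96.2662
P₀ = Σ Dₜ/(1+r)ᵗ + TV_5/(1+r)^5 = 76.8564

$76.86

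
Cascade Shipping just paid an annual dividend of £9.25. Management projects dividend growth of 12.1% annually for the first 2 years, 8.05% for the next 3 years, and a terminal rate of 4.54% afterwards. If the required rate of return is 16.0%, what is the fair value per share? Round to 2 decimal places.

£103.78

Three-stage DDM. Project D₁…D_5; terminal Gordon value at t=5 with g = 0.0454; discount at r = 0.16.
D_1 = 10.3692
D_2 = 11.6239
D_3 = 12.5597
D_4 = 13.5707
D_5 = 14.6631
TV_5 = 15.3289/(0.16−0.0454) = 133.7597
P₀ = Σ Dₜ/(1+r)ᵗ + TV_5/(1+r)^5 = 103.7849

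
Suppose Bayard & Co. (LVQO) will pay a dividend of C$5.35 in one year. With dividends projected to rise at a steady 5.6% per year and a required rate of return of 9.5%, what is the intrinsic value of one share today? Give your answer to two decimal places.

Gordon growth model: P₀ = D₁/(r − g), with D₁ = 5.35 given directly.
P₀ = 5.3500 / (0.095 − 0.056) = 5.3500 / 0.039 = 137.1795

C$137.18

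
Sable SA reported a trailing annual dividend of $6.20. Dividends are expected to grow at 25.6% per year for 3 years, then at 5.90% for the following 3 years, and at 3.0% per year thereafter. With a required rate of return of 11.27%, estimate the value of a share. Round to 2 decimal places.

Three-stage DDM. Project D₁…D_6; terminal Gordon value at t=6 with g = 0.03; discount at r = 0.1127.
D_1 = 7.7872
D_2 = 9.7807
D_3 = 12.2846
D_4 = 13.0094
D_5 = 13.7769
D_6 = 14.5898
TV_6 = 15.0275/(0.1127−0.03) = 181.7106
P₀ = Σ Dₜ/(1+r)ᵗ + TV_6/(1+r)^6 = 143.8109

$143.81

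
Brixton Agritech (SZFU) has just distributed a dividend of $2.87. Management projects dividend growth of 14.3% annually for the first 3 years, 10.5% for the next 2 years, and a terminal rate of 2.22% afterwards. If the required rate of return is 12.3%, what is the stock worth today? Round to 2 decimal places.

$44.54

Three-stage DDM. Project D₁…D_5; terminal Gordon value at t=5 with g = 0.0222; discount at r = 0.123.
D_1 = 3.2804
D_2 = 3.7495
D_3 = 4.2857
D_4 = 4.7357
D_5 = 5.2329
TV_5 = 5.3491/(0.123−0.0222) = 53.0665
P₀ = Σ Dₜ/(1+r)ᵗ + TV_5/(1+r)^5 = 44.5391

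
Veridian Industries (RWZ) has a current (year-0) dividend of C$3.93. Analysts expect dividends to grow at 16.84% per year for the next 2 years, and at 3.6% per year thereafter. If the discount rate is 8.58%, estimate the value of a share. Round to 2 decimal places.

Two-stage DDM. Project D₁…D_2 at 0.1684, terminal growth 0.036, discount at r = 0.0858.
D_1 = 4.5918
D_2 = 5.3651
Terminal value at t=2: TV = D_3/(r−g) = 5.5582/(0.0858−0.036) = 111.6108
P₀ = 4.5918/(1+0.0858)^1 + 5.3651/(1+0.0858)^2 + 111.6108/(1+0.0858)^2 = 103.4483

C$103.45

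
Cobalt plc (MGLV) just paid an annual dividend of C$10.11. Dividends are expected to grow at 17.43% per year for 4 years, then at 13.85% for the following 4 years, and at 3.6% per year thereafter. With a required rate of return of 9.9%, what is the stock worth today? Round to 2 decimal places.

Three-stage DDM. Project D₁…D_8; terminal Gordon value at t=8 with g = 0.036; discount at r = 0.099.
D_1 = 11.8722
D_2 = 13.9415
D_3 = 16.3715
D_4 = 19.2250
D_5 = 21.8877
D_6 = 24.9192
D_7 = 28.3705
D_8 = 32.2998
TV_8 = 33.4626/(0.099−0.036) = 531.1519
P₀ = Σ Dₜ/(1+r)ᵗ + TV_8/(1+r)^8 = 355.0792

C$355.08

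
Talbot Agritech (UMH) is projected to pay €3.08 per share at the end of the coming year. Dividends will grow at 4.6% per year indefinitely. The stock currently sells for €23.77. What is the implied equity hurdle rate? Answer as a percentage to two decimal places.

Rearranging the constant-growth DDM: r = D₁/P₀ + g.
r = 3.0800 / 23.77 + 0.046 = 0.12958 + 0.046 = 0.17558

17.56%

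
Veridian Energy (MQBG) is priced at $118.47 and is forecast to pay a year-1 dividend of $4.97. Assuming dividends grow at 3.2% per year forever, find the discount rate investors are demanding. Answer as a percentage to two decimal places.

Rearranging the constant-growth DDM: r = D₁/P₀ + g.
r = 4.9700 / 118.47 + 0.032 = 0.04195 + 0.032 = 0.07395

7.40%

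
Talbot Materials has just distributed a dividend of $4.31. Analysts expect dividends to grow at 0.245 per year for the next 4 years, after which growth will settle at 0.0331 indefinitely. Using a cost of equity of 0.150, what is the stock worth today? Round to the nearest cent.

$73.43

Two-stage DDM. Project D₁…D_4 at 0.245, terminal growth 0.0331, discount at r = 0.15.
D_1 = 5.3659
D_2 = 6.6806
D_3 = 8.3174
D_4 = 10.3551
Terminal value at t=4: TV = D_5/(r−g) = 10.6979/(0.15−0.0331) = 91.5129
P₀ = 5.3659/(1+0.15)^1 + 6.6806/(1+0.15)^2 + 8.3174/(1+0.15)^3 + 10.3551/(1+0.15)^4 + 91.5129/(1+0.15)^4 = 73.4297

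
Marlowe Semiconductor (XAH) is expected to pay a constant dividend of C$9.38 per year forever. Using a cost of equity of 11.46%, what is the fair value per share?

Zero-growth DDM (perpetuity): P₀ = D/r = 9.38 / 0.1146 = 81.8499

C$81.85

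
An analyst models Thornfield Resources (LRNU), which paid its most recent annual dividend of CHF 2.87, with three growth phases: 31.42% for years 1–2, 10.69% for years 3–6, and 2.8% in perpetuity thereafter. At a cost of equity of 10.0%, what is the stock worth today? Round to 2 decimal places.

Three-stage DDM. Project D₁…D_6; terminal Gordon value at t=6 with g = 0.028; discount at r = 0.1.
D_1 = 3.7718
D_2 = 4.9568
D_3 = 5.4867
D_4 = 6.0733
D_5 = 6.7225
D_6 = 7.4411
TV_6 = 7.6495/(0.1−0.028) = 106.2427
P₀ = Σ Dₜ/(1+r)ᵗ + TV_6/(1+r)^6 = 84.1415

CHF 84.14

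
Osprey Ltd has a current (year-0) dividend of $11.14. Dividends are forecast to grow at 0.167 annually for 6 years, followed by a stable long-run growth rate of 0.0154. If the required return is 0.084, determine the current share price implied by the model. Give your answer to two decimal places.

$343.93

Two-stage DDM. Project D₁…D_6 at 0.167, terminal growth 0.0154, discount at r = 0.084.
D_1 = 13.0004
D_2 = 15.1714
D_3 = 17.7051
D_4 = 20.6618
D_5 = 24.1123
D_6 = 28.1391
Terminal value at t=6: TV = D_7/(r−g) = 28.5725/(0.084−0.0154) = 416.5080
P₀ = 13.0004/(1+0.084)^1 + 15.1714/(1+0.084)^2 + 17.7051/(1+0.084)^3 + 20.6618/(1+0.084)^4 + 24.1123/(1+0.084)^5 + 28.1391/(1+0.084)^6 + 416.5080/(1+0.084)^6 = 343.9344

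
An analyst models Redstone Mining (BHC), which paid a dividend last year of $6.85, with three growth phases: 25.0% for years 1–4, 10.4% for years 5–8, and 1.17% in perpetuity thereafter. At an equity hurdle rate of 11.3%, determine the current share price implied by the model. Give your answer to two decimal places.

$185.02

Three-stage DDM. Project D₁…D_8; terminal Gordon value at t=8 with g = 0.0117; discount at r = 0.113.
D_1 = 8.5625
D_2 = 10.7031
D_3 = 13.3789
D_4 = 16.7236
D_5 = 18.4629
D_6 = 20.3830
D_7 = 22.5029
D_8 = 24.8432
TV_8 = 25.1338/(0.113−0.0117) = 248.1128
P₀ = Σ Dₜ/(1+r)ᵗ + TV_8/(1+r)^8 = 185.0161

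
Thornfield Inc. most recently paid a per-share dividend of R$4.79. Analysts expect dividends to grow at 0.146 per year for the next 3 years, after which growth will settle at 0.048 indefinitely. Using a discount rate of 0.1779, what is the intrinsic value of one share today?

Two-stage DDM. Project D₁…D_3 at 0.146, terminal growth 0.048, discount at r = 0.1779.
D_1 = 5.4893
D_2 = 6.2908
D_3 = 7.2092
Terminal value at t=3: TV = D_4/(r−g) = 7.5553/(0.1779−0.048) = 58.1623
P₀ = 5.4893/(1+0.1779)^1 + 6.2908/(1+0.1779)^2 + 7.2092/(1+0.1779)^3 + 58.1623/(1+0.1779)^3 = 49.1947

R$49.19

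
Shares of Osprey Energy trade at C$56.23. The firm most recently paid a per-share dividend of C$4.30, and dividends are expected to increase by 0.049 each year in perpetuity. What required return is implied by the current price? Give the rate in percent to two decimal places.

12.92%

Rearranging the constant-growth DDM: r = D₁/P₀ + g.
D₁ = 4.30 × (1 + 0.049) = 4.5107.
r = 4.5107 / 56.23 + 0.049 = 0.08022 + 0.049 = 0.12922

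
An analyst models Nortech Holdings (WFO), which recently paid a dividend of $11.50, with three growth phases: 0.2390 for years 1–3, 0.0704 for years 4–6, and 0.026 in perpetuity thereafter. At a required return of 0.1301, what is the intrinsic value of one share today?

$209.34

Three-stage DDM. Project D₁…D_6; terminal Gordon value at t=6 with g = 0.026; discount at r = 0.1301.
D_1 = 14.2485
D_2 = 17.6539
D_3 = 21.8732
D_4 = 23.4130
D_5 = 25.0613
D_6 = 26.8256
TV_6 = 27.5231/(0.1301−0.026) = 264.3910
P₀ = Σ Dₜ/(1+r)ᵗ + TV_6/(1+r)^6 = 209.3398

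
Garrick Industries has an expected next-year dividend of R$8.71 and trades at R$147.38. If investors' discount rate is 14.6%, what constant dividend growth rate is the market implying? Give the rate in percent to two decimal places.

From P₀ = D₁/(r − g), the implied growth is g = r − D₁/P₀.
g = 0.146 − 8.71/147.38 = 0.146 − 0.05910 = 0.08690

8.69%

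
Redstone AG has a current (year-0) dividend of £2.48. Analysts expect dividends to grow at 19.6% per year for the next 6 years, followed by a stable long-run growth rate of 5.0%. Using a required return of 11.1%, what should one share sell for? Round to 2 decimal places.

Two-stage DDM. Project D₁…D_6 at 0.196, terminal growth 0.05, discount at r = 0.111.
D_1 = 2.9661
D_2 = 3.5474
D_3 = 4.2427
D_4 = 5.0743
D_5 = 6.0689
D_6 = 7.2584
Terminal value at t=6: TV = D_7/(r−g) = 7.6213/(0.111−0.05) = 124.9391
P₀ = 2.9661/(1+0.111)^1 + 3.5474/(1+0.111)^2 + 4.2427/(1+0.111)^3 + 5.0743/(1+0.111)^4 + 6.0689/(1+0.111)^5 + 7.2584/(1+0.111)^6 + 124.9391/(1+0.111)^6 = 85.8509

£85.85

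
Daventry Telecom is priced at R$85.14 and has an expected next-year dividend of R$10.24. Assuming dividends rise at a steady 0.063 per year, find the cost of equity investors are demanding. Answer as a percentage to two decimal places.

Rearranging the constant-growth DDM: r = D₁/P₀ + g.
r = 10.2400 / 85.14 + 0.063 = 0.12027 + 0.063 = 0.18327

18.33%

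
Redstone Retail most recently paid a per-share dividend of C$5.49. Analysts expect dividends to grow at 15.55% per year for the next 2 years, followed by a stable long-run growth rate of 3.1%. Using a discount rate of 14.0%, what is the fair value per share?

C$64.55

Two-stage DDM. Project D₁…D_2 at 0.1555, terminal growth 0.031, discount at r = 0.14.
D_1 = 6.3437
D_2 = 7.3301
Terminal value at t=2: TV = D_3/(r−g) = 7.5574/(0.14−0.031) = 69.3337
P₀ = 6.3437/(1+0.14)^1 + 7.3301/(1+0.14)^2 + 69.3337/(1+0.14)^2 = 64.5550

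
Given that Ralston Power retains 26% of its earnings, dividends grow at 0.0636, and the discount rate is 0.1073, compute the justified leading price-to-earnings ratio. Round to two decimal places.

Payout ratio b = 1 − 0.26 = 0.74.
Justified leading P/E = b/(r−g) = 0.74/(0.1073−0.0636) = 16.9336

16.93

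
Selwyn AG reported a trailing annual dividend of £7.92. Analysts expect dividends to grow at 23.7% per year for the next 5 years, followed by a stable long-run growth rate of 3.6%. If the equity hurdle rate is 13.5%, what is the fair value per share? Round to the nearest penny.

£179.09

Two-stage DDM. Project D₁…D_5 at 0.237, terminal growth 0.036, discount at r = 0.135.
D_1 = 9.7970
D_2 = 12.1189
D_3 = 14.9911
D_4 = 18.5440
D_5 = 22.9390
Terminal value at t=5: TV = D_6/(r−g) = 23.7648/(0.135−0.036) = 240.0481
P₀ = 9.7970/(1+0.135)^1 + 12.1189/(1+0.135)^2 + 14.9911/(1+0.135)^3 + 18.5440/(1+0.135)^4 + 22.9390/(1+0.135)^5 + 240.0481/(1+0.135)^5 = 179.0888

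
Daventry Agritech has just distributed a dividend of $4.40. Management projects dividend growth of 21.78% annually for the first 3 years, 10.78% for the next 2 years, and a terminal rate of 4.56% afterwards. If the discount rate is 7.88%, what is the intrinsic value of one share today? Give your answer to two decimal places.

Three-stage DDM. Project D₁…D_5; terminal Gordon value at t=5 with g = 0.0456; discount at r = 0.0788.
D_1 = 5.3583
D_2 = 6.5254
D_3 = 7.9466
D_4 = 8.8032
D_5 = 9.7522
TV_5 = 10.1969/(0.0788−0.0456) = 307.1361
P₀ = Σ Dₜ/(1+r)ᵗ + TV_5/(1+r)^5 = 240.2736

$240.27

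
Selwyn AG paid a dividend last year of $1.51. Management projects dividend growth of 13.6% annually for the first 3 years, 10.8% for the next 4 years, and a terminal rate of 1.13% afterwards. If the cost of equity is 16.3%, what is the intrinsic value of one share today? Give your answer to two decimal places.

Three-stage DDM. Project D₁…D_7; terminal Gordon value at t=7 with g = 0.0113; discount at r = 0.163.
D_1 = 1.7154
D_2 = 1.9486
D_3 = 2.2137
D_4 = 2.4527
D_5 = 2.7176
D_6 = 3.0111
D_7 = 3.3363
TV_7 = 3.3740/(0.163−0.0113) = 22.2416
P₀ = Σ Dₜ/(1+r)ᵗ + TV_7/(1+r)^7 = 17.0459

$17.05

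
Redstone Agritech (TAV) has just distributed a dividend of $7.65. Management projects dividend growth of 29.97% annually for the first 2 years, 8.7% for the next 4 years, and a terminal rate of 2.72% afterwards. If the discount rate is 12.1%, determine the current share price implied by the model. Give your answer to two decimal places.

$156.82

Three-stage DDM. Project D₁…D_6; terminal Gordon value at t=6 with g = 0.0272; discount at r = 0.121.
D_1 = 9.9427
D_2 = 12.9225
D_3 = 14.0468
D_4 = 15.2689
D_5 = 16.5973
D_6 = 18.0412
TV_6 = 18.5319/(0.121−0.0272) = 197.5686
P₀ = Σ Dₜ/(1+r)ᵗ + TV_6/(1+r)^6 = 156.8206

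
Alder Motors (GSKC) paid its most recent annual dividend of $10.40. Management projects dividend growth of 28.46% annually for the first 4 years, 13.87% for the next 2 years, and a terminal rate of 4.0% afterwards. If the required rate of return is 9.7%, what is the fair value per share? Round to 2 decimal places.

$488.52

Three-stage DDM. Project D₁…D_6; terminal Gordon value at t=6 with g = 0.04; discount at r = 0.097.
D_1 = 13.3598
D_2 = 17.1621
D_3 = 22.0464
D_4 = 28.3208
D_5 = 32.2489
D_6 = 36.7218
TV_6 = 38.1906/(0.097−0.04) = 670.0113
P₀ = Σ Dₜ/(1+r)ᵗ + TV_6/(1+r)^6 = 488.5181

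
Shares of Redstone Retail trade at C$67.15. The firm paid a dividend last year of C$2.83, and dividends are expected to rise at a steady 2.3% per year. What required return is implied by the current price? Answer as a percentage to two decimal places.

6.61%

Rearranging the constant-growth DDM: r = D₁/P₀ + g.
D₁ = 2.83 × (1 + 0.023) = 2.8951.
r = 2.8951 / 67.15 + 0.023 = 0.04311 + 0.023 = 0.06611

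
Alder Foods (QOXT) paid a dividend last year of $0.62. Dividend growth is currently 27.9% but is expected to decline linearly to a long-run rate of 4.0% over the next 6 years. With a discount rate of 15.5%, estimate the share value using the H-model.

$9.47

H-model: P₀ = D₀[(1+g_L) + H(g_S−g_L)]/(r−g_L), with H = 6/2 = 3.
P₀ = 0.62 × [(1+0.04) + 3×(0.279−0.04)] / (0.155−0.04)
   = 0.62 × 1.7570 / 0.115 = 9.4725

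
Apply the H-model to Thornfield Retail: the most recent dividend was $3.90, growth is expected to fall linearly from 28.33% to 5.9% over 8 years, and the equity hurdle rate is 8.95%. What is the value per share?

$250.14

H-model: P₀ = D₀[(1+g_L) + H(g_S−g_L)]/(r−g_L), with H = 8/2 = 4.
P₀ = 3.90 × [(1+0.059) + 4×(0.2833−0.059)] / (0.0895−0.059)
   = 3.90 × 1.9562 / 0.0305 = 250.1370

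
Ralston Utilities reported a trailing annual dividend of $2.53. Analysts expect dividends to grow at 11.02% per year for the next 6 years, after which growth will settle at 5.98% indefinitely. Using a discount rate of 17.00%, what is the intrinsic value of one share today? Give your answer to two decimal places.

Two-stage DDM. Project D₁…D_6 at 0.1102, terminal growth 0.0598, discount at r = 0.17.
D_1 = 2.8088
D_2 = 3.1183
D_3 = 3.4620
D_4 = 3.8435
D_5 = 4.2670
D_6 = 4.7373
Terminal value at t=6: TV = D_7/(r−g) = 5.0206/(0.17−0.0598) = 45.5586
P₀ = 2.8088/(1+0.17)^1 + 3.1183/(1+0.17)^2 + 3.4620/(1+0.17)^3 + 3.8435/(1+0.17)^4 + 4.2670/(1+0.17)^5 + 4.7373/(1+0.17)^6 + 45.5586/(1+0.17)^6 = 30.4448

$30.44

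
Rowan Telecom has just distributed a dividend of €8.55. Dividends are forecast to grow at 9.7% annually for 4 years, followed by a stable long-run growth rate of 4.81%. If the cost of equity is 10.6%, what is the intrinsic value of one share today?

€183.30

Two-stage DDM. Project D₁…D_4 at 0.097, terminal growth 0.0481, discount at r = 0.106.
D_1 = 9.3794
D_2 = 10.2891
D_3 = 11.2872
D_4 = 12.3821
Terminal value at t=4: TV = D_5/(r−g) = 12.9776/(0.106−0.0481) = 224.1387
P₀ = 9.3794/(1+0.106)^1 + 10.2891/(1+0.106)^2 + 11.2872/(1+0.106)^3 + 12.3821/(1+0.106)^4 + 224.1387/(1+0.106)^4 = 183.3045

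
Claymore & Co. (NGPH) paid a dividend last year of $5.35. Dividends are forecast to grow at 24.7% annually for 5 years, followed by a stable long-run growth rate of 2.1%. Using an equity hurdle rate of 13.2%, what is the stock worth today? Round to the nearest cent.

Two-stage DDM. Project D₁…D_5 at 0.247, terminal growth 0.021, discount at r = 0.132.
D_1 = 6.6714
D_2 = 8.3193
D_3 = 10.3742
D_4 = 12.9366
D_5 = 16.1319
Terminal value at t=5: TV = D_6/(r−g) = 16.4707/(0.132−0.021) = 148.3846
P₀ = 6.6714/(1+0.132)^1 + 8.3193/(1+0.132)^2 + 10.3742/(1+0.132)^3 + 12.9366/(1+0.132)^4 + 16.1319/(1+0.132)^5 + 148.3846/(1+0.132)^5 = 115.9228

$115.92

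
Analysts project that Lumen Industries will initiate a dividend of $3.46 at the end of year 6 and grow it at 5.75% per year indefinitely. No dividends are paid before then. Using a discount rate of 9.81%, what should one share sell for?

Deferred-dividend DDM. At t=5 the remaining stream is a growing perpetuity with first payment D_6 = 3.46.
V_5 = D_6/(r−g) = 3.46/(0.0981−0.0575) = 85.2217
P₀ = V_5/(1+r)^5 = 85.2217/(1+0.0981)^5 = 53.3753

$53.38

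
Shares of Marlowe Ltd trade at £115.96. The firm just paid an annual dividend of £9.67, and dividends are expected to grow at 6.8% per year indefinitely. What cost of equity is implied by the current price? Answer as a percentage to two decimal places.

15.71%

Rearranging the constant-growth DDM: r = D₁/P₀ + g.
D₁ = 9.67 × (1 + 0.068) = 10.3276.
r = 10.3276 / 115.96 + 0.068 = 0.08906 + 0.068 = 0.15706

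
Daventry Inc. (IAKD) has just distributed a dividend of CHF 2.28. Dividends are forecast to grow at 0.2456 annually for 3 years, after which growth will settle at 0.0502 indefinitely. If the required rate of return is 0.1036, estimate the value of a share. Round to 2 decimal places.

Two-stage DDM. Project D₁…D_3 at 0.2456, terminal growth 0.0502, discount at r = 0.1036.
D_1 = 2.8400
D_2 = 3.5375
D_3 = 4.4063
Terminal value at t=3: TV = D_4/(r−g) = 4.6275/(0.1036−0.0502) = 86.6566
P₀ = 2.8400/(1+0.1036)^1 + 3.5375/(1+0.1036)^2 + 4.4063/(1+0.1036)^3 + 86.6566/(1+0.1036)^3 = 73.2273

CHF 73.23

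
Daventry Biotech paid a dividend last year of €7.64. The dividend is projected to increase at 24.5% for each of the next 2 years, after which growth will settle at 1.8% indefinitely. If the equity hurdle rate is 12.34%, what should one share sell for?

Two-stage DDM. Project D₁…D_2 at 0.245, terminal growth 0.018, discount at r = 0.1234.
D_1 = 9.5118
D_2 = 11.8422
Terminal value at t=2: TV = D_3/(r−g) = 12.0554/(0.1234−0.018) = 114.3771
P₀ = 9.5118/(1+0.1234)^1 + 11.8422/(1+0.1234)^2 + 114.3771/(1+0.1234)^2 = 108.4801

€108.48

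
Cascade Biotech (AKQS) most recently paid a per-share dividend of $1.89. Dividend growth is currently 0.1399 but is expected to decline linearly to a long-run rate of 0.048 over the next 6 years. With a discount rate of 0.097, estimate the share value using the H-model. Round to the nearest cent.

H-model: P₀ = D₀[(1+g_L) + H(g_S−g_L)]/(r−g_L), with H = 6/2 = 3.
P₀ = 1.89 × [(1+0.048) + 3×(0.1399−0.048)] / (0.097−0.048)
   = 1.89 × 1.3237 / 0.049 = 51.0570

$51.06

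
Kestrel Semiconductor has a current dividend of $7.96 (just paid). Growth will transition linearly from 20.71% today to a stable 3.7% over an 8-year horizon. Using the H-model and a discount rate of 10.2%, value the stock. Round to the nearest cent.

H-model: P₀ = D₀[(1+g_L) + H(g_S−g_L)]/(r−g_L), with H = 8/2 = 4.
P₀ = 7.96 × [(1+0.037) + 4×(0.2071−0.037)] / (0.102−0.037)
   = 7.96 × 1.7174 / 0.065 = 210.3154

$210.32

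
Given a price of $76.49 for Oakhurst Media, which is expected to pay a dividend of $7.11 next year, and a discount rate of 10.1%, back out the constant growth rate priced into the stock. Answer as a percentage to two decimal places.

0.80%

From P₀ = D₁/(r − g), the implied growth is g = r − D₁/P₀.
g = 0.101 − 7.11/76.49 = 0.101 − 0.09295 = 0.00805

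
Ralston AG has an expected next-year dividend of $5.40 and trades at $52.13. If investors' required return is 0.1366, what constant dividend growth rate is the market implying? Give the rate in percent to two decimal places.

From P₀ = D₁/(r − g), the implied growth is g = r − D₁/P₀.
g = 0.1366 − 5.40/52.13 = 0.1366 − 0.10359 = 0.03301

3.30%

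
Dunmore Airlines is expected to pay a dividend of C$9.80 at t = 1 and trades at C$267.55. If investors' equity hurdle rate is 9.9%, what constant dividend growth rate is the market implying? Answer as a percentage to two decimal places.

6.24%

From P₀ = D₁/(r − g), the implied growth is g = r − D₁/P₀.
g = 0.099 − 9.80/267.55 = 0.099 − 0.03663 = 0.06237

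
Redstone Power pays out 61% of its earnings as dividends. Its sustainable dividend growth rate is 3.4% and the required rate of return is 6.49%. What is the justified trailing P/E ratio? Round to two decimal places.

Justified trailing P/E = b(1+g)/(r−g) = 0.61×(1+0.034)/(0.0649−0.034) = 20.4123

20.41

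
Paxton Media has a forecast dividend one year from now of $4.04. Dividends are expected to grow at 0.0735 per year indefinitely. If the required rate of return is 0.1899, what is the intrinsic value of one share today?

Gordon growth model: P₀ = D₁/(r − g), with D₁ = 4.04 given directly.
P₀ = 4.0400 / (0.1899 − 0.0735) = 4.0400 / 0.1164 = 34.7079

$34.71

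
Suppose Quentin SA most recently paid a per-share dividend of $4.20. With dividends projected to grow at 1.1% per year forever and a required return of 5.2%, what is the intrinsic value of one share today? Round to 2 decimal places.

Gordon growth model: P₀ = D₁/(r − g). D₁ = 4.20 × (1 + 0.011) = 4.2462.
P₀ = 4.2462 / (0.052 − 0.011) = 4.2462 / 0.041 = 103.5659

$103.57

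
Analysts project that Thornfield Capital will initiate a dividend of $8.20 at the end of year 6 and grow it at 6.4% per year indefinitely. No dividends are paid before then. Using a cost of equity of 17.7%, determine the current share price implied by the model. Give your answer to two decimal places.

$32.13

Deferred-dividend DDM. At t=5 the remaining stream is a growing perpetuity with first payment D_6 = 8.20.
V_5 = D_6/(r−g) = 8.20/(0.177−0.064) = 72.5664
P₀ = V_5/(1+r)^5 = 72.5664/(1+0.177)^5 = 32.1257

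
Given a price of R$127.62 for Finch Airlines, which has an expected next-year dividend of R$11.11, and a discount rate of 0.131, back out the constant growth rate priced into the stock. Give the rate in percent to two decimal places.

From P₀ = D₁/(r − g), the implied growth is g = r − D₁/P₀.
g = 0.131 − 11.11/127.62 = 0.131 − 0.08706 = 0.04394

4.39%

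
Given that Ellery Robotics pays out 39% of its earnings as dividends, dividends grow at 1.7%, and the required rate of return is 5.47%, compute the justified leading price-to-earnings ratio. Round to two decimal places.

10.34

Justified leading P/E = b/(r−g) = 0.39/(0.0547−0.017) = 10.3448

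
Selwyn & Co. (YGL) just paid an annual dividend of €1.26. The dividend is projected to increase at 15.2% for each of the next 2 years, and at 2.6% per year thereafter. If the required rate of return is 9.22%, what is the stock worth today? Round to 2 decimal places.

€24.46

Two-stage DDM. Project D₁…D_2 at 0.152, terminal growth 0.026, discount at r = 0.0922.
D_1 = 1.4515
D_2 = 1.6722
Terminal value at t=2: TV = D_3/(r−g) = 1.7156/(0.0922−0.026) = 25.9158
P₀ = 1.4515/(1+0.0922)^1 + 1.6722/(1+0.0922)^2 + 25.9158/(1+0.0922)^2 = 24.4558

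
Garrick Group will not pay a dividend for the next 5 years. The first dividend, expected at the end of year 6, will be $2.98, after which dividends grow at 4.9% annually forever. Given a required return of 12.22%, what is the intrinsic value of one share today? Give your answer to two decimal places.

$22.87

Deferred-dividend DDM. At t=5 the remaining stream is a growing perpetuity with first payment D_6 = 2.98.
V_5 = D_6/(r−g) = 2.98/(0.1222−0.049) = 40.7104
P₀ = V_5/(1+r)^5 = 40.7104/(1+0.1222)^5 = 22.8746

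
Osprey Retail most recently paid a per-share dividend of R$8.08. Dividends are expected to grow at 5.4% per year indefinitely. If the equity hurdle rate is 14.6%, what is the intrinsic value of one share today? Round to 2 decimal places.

Gordon growth model: P₀ = D₁/(r − g). D₁ = 8.08 × (1 + 0.054) = 8.5163.
P₀ = 8.5163 / (0.146 − 0.054) = 8.5163 / 0.092 = 92.5687

R$92.57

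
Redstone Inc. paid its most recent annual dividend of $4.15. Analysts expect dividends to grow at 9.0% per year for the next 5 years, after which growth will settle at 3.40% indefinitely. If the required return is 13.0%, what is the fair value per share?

Two-stage DDM. Project D₁…D_5 at 0.09, terminal growth 0.034, discount at r = 0.13.
D_1 = 4.5235
D_2 = 4.9306
D_3 = 5.3744
D_4 = 5.8581
D_5 = 6.3853
Terminal value at t=5: TV = D_6/(r−g) = 6.6024/(0.13−0.034) = 68.7749
P₀ = 4.5235/(1+0.13)^1 + 4.9306/(1+0.13)^2 + 5.3744/(1+0.13)^3 + 5.8581/(1+0.13)^4 + 6.3853/(1+0.13)^5 + 68.7749/(1+0.13)^5 = 55.9760

$55.98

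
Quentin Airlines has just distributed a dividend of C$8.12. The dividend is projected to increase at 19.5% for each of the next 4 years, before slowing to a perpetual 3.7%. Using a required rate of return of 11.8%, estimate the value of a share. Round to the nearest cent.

Two-stage DDM. Project D₁…D_4 at 0.195, terminal growth 0.037, discount at r = 0.118.
D_1 = 9.7034
D_2 = 11.5956
D_3 = 13.8567
D_4 = 16.5588
Terminal value at t=4: TV = D_5/(r−g) = 17.1714/(0.118−0.037) = 211.9929
P₀ = 9.7034/(1+0.118)^1 + 11.5956/(1+0.118)^2 + 13.8567/(1+0.118)^3 + 16.5588/(1+0.118)^4 + 211.9929/(1+0.118)^4 = 174.1631

C$174.16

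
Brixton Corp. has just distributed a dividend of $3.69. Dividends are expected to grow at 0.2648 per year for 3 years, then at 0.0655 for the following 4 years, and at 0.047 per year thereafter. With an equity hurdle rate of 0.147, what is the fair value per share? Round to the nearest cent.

Three-stage DDM. Project D₁…D_7; terminal Gordon value at t=7 with g = 0.047; discount at r = 0.147.
D_1 = 4.6671
D_2 = 5.9030
D_3 = 7.4661
D_4 = 7.9551
D_5 = 8.4762
D_6 = 9.0313
D_7 = 9.6229
TV_7 = 10.0752/(0.147−0.047) = 100.7517
P₀ = Σ Dₜ/(1+r)ᵗ + TV_7/(1+r)^7 = 68.5950

$68.59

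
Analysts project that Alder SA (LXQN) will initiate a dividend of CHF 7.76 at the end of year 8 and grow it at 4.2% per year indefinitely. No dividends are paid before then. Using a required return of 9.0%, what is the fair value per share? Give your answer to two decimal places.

Deferred-dividend DDM. At t=7 the remaining stream is a growing perpetuity with first payment D_8 = 7.76.
V_7 = D_8/(r−g) = 7.76/(0.09−0.042) = 161.6667
P₀ = V_7/(1+r)^7 = 161.6667/(1+0.09)^7 = 88.4372

CHF 88.44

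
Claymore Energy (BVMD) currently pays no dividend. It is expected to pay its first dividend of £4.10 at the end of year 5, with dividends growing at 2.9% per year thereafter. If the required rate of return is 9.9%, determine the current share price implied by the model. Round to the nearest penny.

£40.15

Deferred-dividend DDM. At t=4 the remaining stream is a growing perpetuity with first payment D_5 = 4.10.
V_4 = D_5/(r−g) = 4.10/(0.099−0.029) = 58.5714
P₀ = V_4/(1+r)^4 = 58.5714/(1+0.099)^4 = 40.1509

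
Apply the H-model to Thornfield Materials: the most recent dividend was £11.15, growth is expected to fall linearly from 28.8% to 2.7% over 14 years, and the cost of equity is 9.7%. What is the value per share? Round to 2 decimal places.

£454.60

H-model: P₀ = D₀[(1+g_L) + H(g_S−g_L)]/(r−g_L), with H = 14/2 = 7.
P₀ = 11.15 × [(1+0.027) + 7×(0.288−0.027)] / (0.097−0.027)
   = 11.15 × 2.8540 / 0.07 = 454.6014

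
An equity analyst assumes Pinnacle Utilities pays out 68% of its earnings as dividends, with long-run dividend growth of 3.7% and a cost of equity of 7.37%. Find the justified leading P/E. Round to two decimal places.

Justified leading P/E = b/(r−g) = 0.68/(0.0737−0.037) = 18.5286

18.53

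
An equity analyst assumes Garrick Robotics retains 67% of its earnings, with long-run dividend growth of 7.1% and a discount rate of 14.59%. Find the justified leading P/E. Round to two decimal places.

4.41

Payout ratio b = 1 − 0.67 = 0.33.
Justified leading P/E = b/(r−g) = 0.33/(0.1459−0.071) = 4.4059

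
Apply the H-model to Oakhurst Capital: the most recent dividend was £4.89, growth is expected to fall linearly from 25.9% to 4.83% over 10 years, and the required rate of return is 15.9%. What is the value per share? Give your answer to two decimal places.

£92.84

H-model: P₀ = D₀[(1+g_L) + H(g_S−g_L)]/(r−g_L), with H = 10/2 = 5.
P₀ = 4.89 × [(1+0.0483) + 5×(0.259−0.0483)] / (0.159−0.0483)
   = 4.89 × 2.1018 / 0.1107 = 92.8437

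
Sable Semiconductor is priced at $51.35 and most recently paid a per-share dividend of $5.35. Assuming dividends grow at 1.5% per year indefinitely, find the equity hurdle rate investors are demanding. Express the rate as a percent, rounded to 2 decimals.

Rearranging the constant-growth DDM: r = D₁/P₀ + g.
D₁ = 5.35 × (1 + 0.015) = 5.4302.
r = 5.4302 / 51.35 + 0.015 = 0.10575 + 0.015 = 0.12075

12.07%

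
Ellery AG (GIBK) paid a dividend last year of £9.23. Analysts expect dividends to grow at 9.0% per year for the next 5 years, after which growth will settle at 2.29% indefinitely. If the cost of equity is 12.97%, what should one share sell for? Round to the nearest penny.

Two-stage DDM. Project D₁…D_5 at 0.09, terminal growth 0.0229, discount at r = 0.1297.
D_1 = 10.0607
D_2 = 10.9662
D_3 = 11.9531
D_4 = 13.0289
D_5 = 14.2015
Terminal value at t=5: TV = D_6/(r−g) = 14.5267/(0.1297−0.0229) = 136.0179
P₀ = 10.0607/(1+0.1297)^1 + 10.9662/(1+0.1297)^2 + 11.9531/(1+0.1297)^3 + 13.0289/(1+0.1297)^4 + 14.2015/(1+0.1297)^5 + 136.0179/(1+0.1297)^5 = 115.4298

£115.43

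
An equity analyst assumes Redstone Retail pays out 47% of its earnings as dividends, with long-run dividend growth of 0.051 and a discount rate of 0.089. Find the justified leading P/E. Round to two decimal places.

Justified leading P/E = b/(r−g) = 0.47/(0.089−0.051) = 12.3684

12.37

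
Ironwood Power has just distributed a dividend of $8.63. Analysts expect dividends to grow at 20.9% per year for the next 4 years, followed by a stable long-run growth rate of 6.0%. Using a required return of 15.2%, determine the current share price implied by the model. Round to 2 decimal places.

$159.63

Two-stage DDM. Project D₁…D_4 at 0.209, terminal growth 0.06, discount at r = 0.152.
D_1 = 10.4337
D_2 = 12.6143
D_3 = 15.2507
D_4 = 18.4381
Terminal value at t=4: TV = D_5/(r−g) = 19.5444/(0.152−0.06) = 212.4389
P₀ = 10.4337/(1+0.152)^1 + 12.6143/(1+0.152)^2 + 15.2507/(1+0.152)^3 + 18.4381/(1+0.152)^4 + 212.4389/(1+0.152)^4 = 159.6279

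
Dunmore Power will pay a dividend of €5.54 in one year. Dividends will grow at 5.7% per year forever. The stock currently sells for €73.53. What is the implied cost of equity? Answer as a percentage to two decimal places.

Rearranging the constant-growth DDM: r = D₁/P₀ + g.
r = 5.5400 / 73.53 + 0.057 = 0.07534 + 0.057 = 0.13234

13.23%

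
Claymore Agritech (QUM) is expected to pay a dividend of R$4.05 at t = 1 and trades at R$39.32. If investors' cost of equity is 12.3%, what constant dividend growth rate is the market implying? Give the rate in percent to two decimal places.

From P₀ = D₁/(r − g), the implied growth is g = r − D₁/P₀.
g = 0.123 − 4.05/39.32 = 0.123 − 0.10300 = 0.02000

2.00%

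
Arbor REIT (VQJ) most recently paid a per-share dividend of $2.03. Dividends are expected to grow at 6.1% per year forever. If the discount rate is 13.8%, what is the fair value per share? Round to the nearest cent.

Gordon growth model: P₀ = D₁/(r − g). D₁ = 2.03 × (1 + 0.061) = 2.1538.
P₀ = 2.1538 / (0.138 − 0.061) = 2.1538 / 0.077 = 27.9718

$27.97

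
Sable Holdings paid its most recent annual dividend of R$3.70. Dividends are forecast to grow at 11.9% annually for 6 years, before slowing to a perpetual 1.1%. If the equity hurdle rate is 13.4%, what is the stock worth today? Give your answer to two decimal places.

R$49.27

Two-stage DDM. Project D₁…D_6 at 0.119, terminal growth 0.011, discount at r = 0.134.
D_1 = 4.1403
D_2 = 4.6330
D_3 = 5.1843
D_4 = 5.8013
D_5 = 6.4916
D_6 = 7.2641
Terminal value at t=6: TV = D_7/(r−g) = 7.3440/(0.134−0.011) = 59.7074
P₀ = 4.1403/(1+0.134)^1 + 4.6330/(1+0.134)^2 + 5.1843/(1+0.134)^3 + 5.8013/(1+0.134)^4 + 6.4916/(1+0.134)^5 + 7.2641/(1+0.134)^6 + 59.7074/(1+0.134)^6 = 49.2715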